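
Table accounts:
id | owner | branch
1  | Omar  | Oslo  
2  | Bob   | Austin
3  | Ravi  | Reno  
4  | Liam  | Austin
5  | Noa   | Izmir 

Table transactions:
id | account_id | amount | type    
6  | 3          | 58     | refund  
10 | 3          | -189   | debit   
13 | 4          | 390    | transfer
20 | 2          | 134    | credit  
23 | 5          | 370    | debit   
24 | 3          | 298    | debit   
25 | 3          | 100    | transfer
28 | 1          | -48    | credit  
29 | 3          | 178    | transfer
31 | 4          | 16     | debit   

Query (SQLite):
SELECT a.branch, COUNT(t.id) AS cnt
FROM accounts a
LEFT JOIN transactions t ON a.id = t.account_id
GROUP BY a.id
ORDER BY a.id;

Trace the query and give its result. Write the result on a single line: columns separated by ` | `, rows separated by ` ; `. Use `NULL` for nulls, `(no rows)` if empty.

LEFT JOIN keeps every accounts row; unmatched ones get NULL for transactions columns.
Group by accounts.id and compute COUNT(t.id). COUNT(col) of an all-NULL group is 0.
  1: ids {28} → COUNT(t.id)=1
  2: ids {20} → COUNT(t.id)=1
  3: ids {6, 10, 24, 25, 29} → COUNT(t.id)=5
  4: ids {13, 31} → COUNT(t.id)=2
  5: ids {23} → COUNT(t.id)=1

Oslo | 1 ; Austin | 1 ; Reno | 5 ; Austin | 2 ; Izmir | 1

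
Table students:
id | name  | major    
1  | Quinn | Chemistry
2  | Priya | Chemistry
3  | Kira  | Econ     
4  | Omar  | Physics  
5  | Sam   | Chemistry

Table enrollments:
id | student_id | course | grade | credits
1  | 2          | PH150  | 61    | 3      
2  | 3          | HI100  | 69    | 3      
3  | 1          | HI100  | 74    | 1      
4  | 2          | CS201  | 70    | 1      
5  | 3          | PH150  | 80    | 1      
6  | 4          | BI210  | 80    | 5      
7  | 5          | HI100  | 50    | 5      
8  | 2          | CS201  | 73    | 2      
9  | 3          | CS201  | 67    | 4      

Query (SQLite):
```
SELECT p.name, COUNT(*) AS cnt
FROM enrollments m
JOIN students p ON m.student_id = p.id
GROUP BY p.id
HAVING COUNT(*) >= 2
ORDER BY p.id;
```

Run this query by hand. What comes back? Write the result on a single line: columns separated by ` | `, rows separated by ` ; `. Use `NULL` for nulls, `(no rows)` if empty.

Join each enrollments row to its students via student_id.
Group joined rows by students.id; compute COUNT(*) per group.
HAVING: keep groups with count ≥ 2.
  1: ids {3} → COUNT(*)=1
  2: ids {1, 4, 8} → COUNT(*)=3
  3: ids {2, 5, 9} → COUNT(*)=3
  4: ids {6} → COUNT(*)=1
  5: ids {7} → COUNT(*)=1

Priya | 3 ; Kira | 3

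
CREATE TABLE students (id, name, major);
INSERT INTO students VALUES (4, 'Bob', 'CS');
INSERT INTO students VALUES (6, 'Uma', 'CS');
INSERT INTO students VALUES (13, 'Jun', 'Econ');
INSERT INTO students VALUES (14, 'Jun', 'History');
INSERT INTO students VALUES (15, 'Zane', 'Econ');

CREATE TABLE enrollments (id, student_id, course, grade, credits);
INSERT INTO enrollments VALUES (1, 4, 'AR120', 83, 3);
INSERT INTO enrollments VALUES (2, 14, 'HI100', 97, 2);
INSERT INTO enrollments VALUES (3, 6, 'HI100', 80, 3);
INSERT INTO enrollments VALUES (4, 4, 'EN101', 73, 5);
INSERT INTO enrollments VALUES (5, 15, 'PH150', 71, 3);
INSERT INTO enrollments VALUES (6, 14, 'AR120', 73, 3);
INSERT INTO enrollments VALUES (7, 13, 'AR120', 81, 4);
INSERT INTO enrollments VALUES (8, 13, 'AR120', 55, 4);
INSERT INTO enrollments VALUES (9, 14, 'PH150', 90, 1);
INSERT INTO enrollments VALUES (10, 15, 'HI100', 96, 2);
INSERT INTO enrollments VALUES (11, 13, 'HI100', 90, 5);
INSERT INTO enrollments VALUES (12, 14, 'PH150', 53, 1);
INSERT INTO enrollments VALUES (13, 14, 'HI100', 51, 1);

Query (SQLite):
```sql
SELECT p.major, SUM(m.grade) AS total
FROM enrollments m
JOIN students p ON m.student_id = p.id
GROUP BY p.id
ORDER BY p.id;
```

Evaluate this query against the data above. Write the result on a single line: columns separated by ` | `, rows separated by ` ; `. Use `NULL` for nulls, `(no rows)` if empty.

Join each enrollments row to its students via student_id.
Group joined rows by students.id; compute SUM(m.grade) per group.
  4: ids {1, 4} → SUM(m.grade)=156
  6: ids {3} → SUM(m.grade)=80
  13: ids {7, 8, 11} → SUM(m.grade)=226
  14: ids {2, 6, 9, 12, 13} → SUM(m.grade)=364
  15: ids {5, 10} → SUM(m.grade)=167

CS | 156 ; CS | 80 ; Econ | 226 ; History | 364 ; Econ | 167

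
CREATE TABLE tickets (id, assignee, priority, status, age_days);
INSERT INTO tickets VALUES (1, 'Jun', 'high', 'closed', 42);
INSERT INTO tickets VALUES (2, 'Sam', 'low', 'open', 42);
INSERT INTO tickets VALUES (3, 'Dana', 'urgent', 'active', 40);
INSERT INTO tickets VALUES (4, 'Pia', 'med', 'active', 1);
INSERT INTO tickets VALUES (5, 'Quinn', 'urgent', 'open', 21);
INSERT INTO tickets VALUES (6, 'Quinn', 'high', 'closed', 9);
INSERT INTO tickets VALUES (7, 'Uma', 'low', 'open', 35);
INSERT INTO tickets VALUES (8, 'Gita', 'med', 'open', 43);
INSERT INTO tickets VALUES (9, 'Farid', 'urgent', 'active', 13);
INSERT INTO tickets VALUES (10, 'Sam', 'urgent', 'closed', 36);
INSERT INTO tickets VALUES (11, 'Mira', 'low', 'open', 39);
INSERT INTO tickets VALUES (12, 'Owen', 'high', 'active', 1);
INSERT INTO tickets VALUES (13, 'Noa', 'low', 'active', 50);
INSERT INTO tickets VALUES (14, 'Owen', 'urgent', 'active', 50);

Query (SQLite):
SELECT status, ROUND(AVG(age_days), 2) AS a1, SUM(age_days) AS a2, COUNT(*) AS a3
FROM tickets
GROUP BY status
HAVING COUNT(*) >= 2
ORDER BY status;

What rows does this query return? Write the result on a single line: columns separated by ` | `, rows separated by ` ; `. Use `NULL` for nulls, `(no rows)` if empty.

active | 25.83 | 155 | 6 ; closed | 29 | 87 | 3 ; open | 36 | 180 | 5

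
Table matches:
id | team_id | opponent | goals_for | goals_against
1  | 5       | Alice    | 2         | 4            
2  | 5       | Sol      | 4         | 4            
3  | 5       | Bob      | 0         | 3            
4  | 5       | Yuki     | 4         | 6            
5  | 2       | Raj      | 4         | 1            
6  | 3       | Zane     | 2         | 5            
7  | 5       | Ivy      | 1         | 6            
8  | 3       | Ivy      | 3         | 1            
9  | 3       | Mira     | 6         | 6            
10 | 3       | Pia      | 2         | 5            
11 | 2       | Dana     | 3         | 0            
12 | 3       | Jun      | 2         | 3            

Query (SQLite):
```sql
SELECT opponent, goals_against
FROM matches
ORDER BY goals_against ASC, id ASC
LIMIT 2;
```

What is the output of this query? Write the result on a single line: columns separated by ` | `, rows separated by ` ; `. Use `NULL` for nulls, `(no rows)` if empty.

Dana | 0 ; Raj | 1

Sort by goals_against asc, tiebreak id asc: (0, id=11), (1, id=5), (1, id=8), (3, id=3), (3, id=12) …. Take first 2.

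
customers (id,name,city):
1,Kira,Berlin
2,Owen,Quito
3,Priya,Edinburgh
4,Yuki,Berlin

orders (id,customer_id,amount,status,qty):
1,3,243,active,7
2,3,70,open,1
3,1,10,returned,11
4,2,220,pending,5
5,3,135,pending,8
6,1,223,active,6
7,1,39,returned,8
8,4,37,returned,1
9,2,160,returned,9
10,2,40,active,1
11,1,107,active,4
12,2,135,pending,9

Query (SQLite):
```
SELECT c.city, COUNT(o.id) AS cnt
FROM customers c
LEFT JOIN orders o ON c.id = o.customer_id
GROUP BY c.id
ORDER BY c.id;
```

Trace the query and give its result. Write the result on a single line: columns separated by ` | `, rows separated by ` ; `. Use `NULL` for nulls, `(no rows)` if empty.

Berlin | 4 ; Quito | 4 ; Edinburgh | 3 ; Berlin | 1

LEFT JOIN keeps every customers row; unmatched ones get NULL for orders columns.
Group by customers.id and compute COUNT(o.id). COUNT(col) of an all-NULL group is 0.
  1: ids {3, 6, 7, 11} → COUNT(o.id)=4
  2: ids {4, 9, 10, 12} → COUNT(o.id)=4
  3: ids {1, 2, 5} → COUNT(o.id)=3
  4: ids {8} → COUNT(o.id)=1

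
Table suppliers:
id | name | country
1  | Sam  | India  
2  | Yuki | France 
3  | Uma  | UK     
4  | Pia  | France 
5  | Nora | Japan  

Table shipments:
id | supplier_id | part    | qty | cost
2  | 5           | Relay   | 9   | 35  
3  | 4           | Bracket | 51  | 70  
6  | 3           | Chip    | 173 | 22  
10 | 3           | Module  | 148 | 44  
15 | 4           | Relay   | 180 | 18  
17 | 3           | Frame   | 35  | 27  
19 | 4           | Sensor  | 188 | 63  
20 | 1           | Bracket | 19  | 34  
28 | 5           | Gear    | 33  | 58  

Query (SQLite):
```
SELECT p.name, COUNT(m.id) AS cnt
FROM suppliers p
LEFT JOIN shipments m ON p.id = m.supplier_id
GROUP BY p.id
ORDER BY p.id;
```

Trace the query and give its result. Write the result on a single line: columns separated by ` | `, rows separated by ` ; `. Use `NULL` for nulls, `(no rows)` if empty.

LEFT JOIN keeps every suppliers row; unmatched ones get NULL for shipments columns.
Group by suppliers.id and compute COUNT(m.id). COUNT(col) of an all-NULL group is 0.
  1: ids {20} → COUNT(m.id)=1
  2: ids {—} → COUNT(m.id)=0
  3: ids {6, 10, 17} → COUNT(m.id)=3
  4: ids {3, 15, 19} → COUNT(m.id)=3
  5: ids {2, 28} → COUNT(m.id)=2

Sam | 1 ; Yuki | 0 ; Uma | 3 ; Pia | 3 ; Nora | 2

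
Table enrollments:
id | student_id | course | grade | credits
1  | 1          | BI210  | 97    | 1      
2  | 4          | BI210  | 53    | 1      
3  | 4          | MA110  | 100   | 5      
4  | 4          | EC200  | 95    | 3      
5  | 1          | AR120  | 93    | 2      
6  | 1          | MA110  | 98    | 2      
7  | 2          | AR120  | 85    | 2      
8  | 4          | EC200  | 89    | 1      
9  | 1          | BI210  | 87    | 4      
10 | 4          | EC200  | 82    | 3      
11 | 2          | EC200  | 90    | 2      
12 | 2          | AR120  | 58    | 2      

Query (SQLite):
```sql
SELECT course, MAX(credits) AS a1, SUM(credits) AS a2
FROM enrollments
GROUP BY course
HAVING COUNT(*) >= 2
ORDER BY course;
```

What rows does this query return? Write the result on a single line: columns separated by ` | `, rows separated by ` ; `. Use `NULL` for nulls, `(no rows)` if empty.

Group enrollments by course.
Per group compute: MAX(credits), SUM(credits).
HAVING: drop groups with fewer than 2 rows.
  AR120: ids {5, 7, 12} → MAX(credits)=2, SUM(credits)=6
  BI210: ids {1, 2, 9} → MAX(credits)=4, SUM(credits)=6
  EC200: ids {4, 8, 10, 11} → MAX(credits)=3, SUM(credits)=9
  MA110: ids {3, 6} → MAX(credits)=5, SUM(credits)=7

AR120 | 2 | 6 ; BI210 | 4 | 6 ; EC200 | 3 | 9 ; MA110 | 5 | 7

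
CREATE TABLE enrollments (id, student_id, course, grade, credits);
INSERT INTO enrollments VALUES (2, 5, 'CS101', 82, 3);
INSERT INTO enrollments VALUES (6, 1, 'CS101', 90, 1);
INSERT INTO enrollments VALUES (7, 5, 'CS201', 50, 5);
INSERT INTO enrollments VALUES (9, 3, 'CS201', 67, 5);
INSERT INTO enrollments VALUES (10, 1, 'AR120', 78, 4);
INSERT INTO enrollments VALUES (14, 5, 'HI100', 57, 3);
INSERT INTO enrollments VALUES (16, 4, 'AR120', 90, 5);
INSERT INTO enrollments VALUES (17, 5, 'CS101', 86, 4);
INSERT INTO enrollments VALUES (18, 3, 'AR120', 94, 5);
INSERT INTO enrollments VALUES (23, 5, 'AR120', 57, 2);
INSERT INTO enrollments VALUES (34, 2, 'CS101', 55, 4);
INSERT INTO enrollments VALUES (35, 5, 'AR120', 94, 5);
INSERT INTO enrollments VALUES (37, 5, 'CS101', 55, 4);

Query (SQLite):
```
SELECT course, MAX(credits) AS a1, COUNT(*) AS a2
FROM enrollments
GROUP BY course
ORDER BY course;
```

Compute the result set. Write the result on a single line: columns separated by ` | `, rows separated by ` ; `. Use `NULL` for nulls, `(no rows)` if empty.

AR120 | 5 | 5 ; CS101 | 4 | 5 ; CS201 | 5 | 2 ; HI100 | 3 | 1

Group enrollments by course.
Per group compute: MAX(credits), COUNT(*).
  AR120: ids {10, 16, 18, 23, 35} → MAX(credits)=5, COUNT(*)=5
  CS101: ids {2, 6, 17, 34, 37} → MAX(credits)=4, COUNT(*)=5
  CS201: ids {7, 9} → MAX(credits)=5, COUNT(*)=2
  HI100: ids {14} → MAX(credits)=3, COUNT(*)=1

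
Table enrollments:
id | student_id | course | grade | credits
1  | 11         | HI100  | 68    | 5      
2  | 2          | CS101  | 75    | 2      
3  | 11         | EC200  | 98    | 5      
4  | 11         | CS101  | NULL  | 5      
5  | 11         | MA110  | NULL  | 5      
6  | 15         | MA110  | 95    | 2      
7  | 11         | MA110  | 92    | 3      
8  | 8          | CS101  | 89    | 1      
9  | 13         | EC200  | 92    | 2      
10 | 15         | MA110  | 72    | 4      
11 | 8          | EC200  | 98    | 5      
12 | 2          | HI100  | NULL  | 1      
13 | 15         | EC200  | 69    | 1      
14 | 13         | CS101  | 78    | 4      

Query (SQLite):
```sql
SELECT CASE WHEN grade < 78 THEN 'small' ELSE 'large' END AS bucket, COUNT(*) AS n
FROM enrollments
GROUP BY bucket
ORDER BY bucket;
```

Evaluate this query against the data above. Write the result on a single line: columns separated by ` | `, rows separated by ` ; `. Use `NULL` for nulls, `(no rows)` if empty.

Bucket rows by grade < 78 → 'small' else 'large'; count each bucket.
NULL < 78 is unknown, so NULL grade falls into ELSE → 'large'.

large | 10 ; small | 4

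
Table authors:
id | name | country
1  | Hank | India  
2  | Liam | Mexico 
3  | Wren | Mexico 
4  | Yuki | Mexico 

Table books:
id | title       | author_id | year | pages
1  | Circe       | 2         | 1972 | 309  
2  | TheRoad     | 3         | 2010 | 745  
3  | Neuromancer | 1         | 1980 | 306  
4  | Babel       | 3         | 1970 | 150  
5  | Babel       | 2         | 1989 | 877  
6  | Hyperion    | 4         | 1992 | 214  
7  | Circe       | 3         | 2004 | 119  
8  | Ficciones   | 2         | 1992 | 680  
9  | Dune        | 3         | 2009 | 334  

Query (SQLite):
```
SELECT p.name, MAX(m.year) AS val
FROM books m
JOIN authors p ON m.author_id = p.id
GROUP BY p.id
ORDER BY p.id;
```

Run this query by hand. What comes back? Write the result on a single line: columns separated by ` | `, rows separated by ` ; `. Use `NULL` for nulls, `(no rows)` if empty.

Hank | 1980 ; Liam | 1992 ; Wren | 2010 ; Yuki | 1992

Join each books row to its authors via author_id.
Group joined rows by authors.id; compute MAX(m.year) per group.
  1: ids {3} → MAX(m.year)=1980
  2: ids {1, 5, 8} → MAX(m.year)=1992
  3: ids {2, 4, 7, 9} → MAX(m.year)=2010
  4: ids {6} → MAX(m.year)=1992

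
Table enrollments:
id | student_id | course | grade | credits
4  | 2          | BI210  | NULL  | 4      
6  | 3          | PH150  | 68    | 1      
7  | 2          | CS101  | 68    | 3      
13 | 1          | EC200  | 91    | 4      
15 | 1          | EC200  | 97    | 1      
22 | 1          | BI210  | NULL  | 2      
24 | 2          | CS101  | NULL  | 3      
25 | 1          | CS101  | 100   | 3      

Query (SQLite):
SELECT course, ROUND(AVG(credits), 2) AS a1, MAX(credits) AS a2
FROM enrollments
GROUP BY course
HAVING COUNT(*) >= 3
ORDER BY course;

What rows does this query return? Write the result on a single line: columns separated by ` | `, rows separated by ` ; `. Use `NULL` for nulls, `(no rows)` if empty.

CS101 | 3 | 3

Group enrollments by course.
Per group compute: ROUND(AVG(credits), 2), MAX(credits).
HAVING: drop groups with fewer than 3 rows.
  BI210: ids {4, 22} → ROUND(AVG(credits), 2)=3, MAX(credits)=4
  CS101: ids {7, 24, 25} → ROUND(AVG(credits), 2)=3, MAX(credits)=3
  EC200: ids {13, 15} → ROUND(AVG(credits), 2)=2.5, MAX(credits)=4
  PH150: ids {6} → ROUND(AVG(credits), 2)=1, MAX(credits)=1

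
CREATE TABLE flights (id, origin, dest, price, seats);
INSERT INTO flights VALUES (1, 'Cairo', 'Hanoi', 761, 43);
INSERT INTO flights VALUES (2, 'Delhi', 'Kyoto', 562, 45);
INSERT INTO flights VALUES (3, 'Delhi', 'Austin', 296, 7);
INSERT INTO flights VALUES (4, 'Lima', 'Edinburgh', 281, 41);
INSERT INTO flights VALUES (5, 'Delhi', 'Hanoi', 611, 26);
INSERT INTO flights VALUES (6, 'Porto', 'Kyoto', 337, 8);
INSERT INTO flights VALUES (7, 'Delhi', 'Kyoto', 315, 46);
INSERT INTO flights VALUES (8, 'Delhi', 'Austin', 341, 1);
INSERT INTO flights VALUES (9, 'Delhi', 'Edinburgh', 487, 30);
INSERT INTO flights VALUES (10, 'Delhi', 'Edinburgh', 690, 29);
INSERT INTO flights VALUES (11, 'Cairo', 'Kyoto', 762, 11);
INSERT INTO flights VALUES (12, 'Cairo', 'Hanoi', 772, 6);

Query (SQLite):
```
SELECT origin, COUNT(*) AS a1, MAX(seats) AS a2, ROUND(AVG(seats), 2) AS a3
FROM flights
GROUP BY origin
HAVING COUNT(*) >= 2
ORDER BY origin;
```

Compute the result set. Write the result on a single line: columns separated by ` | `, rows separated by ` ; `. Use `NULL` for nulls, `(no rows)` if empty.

Cairo | 3 | 43 | 20 ; Delhi | 7 | 46 | 26.29

Group flights by origin.
Per group compute: COUNT(*), MAX(seats), ROUND(AVG(seats), 2).
HAVING: drop groups with fewer than 2 rows.
  Cairo: ids {1, 11, 12} → COUNT(*)=3, MAX(seats)=43, ROUND(AVG(seats), 2)=20
  Delhi: ids {2, 3, 5, 7, 8, 9, 10} → COUNT(*)=7, MAX(seats)=46, ROUND(AVG(seats), 2)=26.29
  Lima: ids {4} → COUNT(*)=1, MAX(seats)=41, ROUND(AVG(seats), 2)=41
  Porto: ids {6} → COUNT(*)=1, MAX(seats)=8, ROUND(AVG(seats), 2)=8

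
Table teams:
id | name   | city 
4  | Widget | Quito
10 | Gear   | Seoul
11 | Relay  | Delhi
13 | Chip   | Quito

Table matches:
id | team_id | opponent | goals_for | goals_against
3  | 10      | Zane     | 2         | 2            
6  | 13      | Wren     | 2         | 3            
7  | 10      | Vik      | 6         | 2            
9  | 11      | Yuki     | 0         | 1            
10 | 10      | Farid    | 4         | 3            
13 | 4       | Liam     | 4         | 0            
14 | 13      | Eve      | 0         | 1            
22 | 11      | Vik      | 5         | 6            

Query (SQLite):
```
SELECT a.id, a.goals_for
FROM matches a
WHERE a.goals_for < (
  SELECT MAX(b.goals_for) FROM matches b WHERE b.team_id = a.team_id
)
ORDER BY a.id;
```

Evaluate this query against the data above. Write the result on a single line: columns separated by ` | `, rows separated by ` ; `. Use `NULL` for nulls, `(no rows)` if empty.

For each matches row a, compute MAX(goals_for) over rows sharing a.team_id.
Keep row a if a.goals_for < that per-group MAX.
  team_id=4: MAX(goals_for) = 4
  team_id=10: MAX(goals_for) = 6
  team_id=11: MAX(goals_for) = 5
  team_id=13: MAX(goals_for) = 2

3 | 2 ; 9 | 0 ; 10 | 4 ; 14 | 0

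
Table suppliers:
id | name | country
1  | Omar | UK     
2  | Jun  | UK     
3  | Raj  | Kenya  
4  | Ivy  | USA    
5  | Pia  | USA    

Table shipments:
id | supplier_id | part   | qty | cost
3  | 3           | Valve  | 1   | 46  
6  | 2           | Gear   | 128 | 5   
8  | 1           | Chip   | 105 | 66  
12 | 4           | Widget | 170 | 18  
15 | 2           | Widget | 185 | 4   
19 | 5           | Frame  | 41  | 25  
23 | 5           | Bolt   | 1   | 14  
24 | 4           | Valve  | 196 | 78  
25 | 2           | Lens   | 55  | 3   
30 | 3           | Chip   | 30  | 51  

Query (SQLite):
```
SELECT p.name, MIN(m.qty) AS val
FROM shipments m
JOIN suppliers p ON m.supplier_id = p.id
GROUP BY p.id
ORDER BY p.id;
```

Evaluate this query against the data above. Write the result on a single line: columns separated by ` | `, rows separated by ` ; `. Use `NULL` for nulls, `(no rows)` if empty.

Omar | 105 ; Jun | 55 ; Raj | 1 ; Ivy | 170 ; Pia | 1

Join each shipments row to its suppliers via supplier_id.
Group joined rows by suppliers.id; compute MIN(m.qty) per group.
  1: ids {8} → MIN(m.qty)=105
  2: ids {6, 15, 25} → MIN(m.qty)=55
  3: ids {3, 30} → MIN(m.qty)=1
  4: ids {12, 24} → MIN(m.qty)=170
  5: ids {19, 23} → MIN(m.qty)=1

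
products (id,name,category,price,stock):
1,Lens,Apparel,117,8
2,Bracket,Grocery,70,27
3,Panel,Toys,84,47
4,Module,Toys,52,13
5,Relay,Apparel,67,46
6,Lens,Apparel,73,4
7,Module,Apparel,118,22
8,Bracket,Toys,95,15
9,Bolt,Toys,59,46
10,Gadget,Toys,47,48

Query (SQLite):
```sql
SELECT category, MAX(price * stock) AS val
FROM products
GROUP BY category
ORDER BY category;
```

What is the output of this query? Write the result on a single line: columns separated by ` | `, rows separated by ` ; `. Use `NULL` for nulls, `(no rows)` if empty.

Apparel | 3082 ; Grocery | 1890 ; Toys | 3948

For each row compute price * stock.
Group by category; take MAX of the expression per group.
  Apparel: ids {1, 5, 6, 7} → MAX(price * stock)=3082
  Grocery: ids {2} → MAX(price * stock)=1890
  Toys: ids {3, 4, 8, 9, 10} → MAX(price * stock)=3948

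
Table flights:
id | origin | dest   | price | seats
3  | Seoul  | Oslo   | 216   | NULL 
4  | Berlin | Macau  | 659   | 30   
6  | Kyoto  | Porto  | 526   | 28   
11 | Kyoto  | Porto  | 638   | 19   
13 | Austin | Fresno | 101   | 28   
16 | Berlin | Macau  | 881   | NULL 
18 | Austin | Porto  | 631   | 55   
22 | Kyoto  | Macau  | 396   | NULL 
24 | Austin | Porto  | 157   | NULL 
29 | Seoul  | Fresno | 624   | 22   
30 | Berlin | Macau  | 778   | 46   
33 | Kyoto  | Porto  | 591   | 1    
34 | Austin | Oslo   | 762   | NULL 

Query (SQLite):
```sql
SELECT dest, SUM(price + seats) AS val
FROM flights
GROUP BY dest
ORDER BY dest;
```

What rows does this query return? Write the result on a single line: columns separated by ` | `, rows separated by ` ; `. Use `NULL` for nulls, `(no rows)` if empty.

Fresno | 775 ; Macau | 1513 ; Oslo | NULL ; Porto | 2489

For each row compute price + seats.
Group by dest; take SUM of the expression per group.
  Fresno: ids {13, 29} → SUM(price + seats)=775
  Macau: ids {4, 16, 22, 30} → SUM(price + seats)=1513
  Oslo: ids {3, 34} → SUM(price + seats)=NULL
  Porto: ids {6, 11, 18, 24, 33} → SUM(price + seats)=2489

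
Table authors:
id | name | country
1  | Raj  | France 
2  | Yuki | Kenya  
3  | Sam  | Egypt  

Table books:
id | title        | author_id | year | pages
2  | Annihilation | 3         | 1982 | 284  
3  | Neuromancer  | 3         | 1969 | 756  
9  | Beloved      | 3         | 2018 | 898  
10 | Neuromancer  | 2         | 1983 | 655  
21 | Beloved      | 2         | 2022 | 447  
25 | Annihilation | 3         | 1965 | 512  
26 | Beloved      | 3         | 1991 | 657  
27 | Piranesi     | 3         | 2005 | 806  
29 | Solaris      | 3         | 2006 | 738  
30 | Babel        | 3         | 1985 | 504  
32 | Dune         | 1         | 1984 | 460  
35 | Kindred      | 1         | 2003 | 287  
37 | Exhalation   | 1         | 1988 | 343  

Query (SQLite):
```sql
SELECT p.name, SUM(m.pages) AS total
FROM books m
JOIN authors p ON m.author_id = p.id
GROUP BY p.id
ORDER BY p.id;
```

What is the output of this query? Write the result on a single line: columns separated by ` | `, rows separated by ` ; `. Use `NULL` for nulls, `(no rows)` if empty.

Raj | 1090 ; Yuki | 1102 ; Sam | 5155

Join each books row to its authors via author_id.
Group joined rows by authors.id; compute SUM(m.pages) per group.
  1: ids {32, 35, 37} → SUM(m.pages)=1090
  2: ids {10, 21} → SUM(m.pages)=1102
  3: ids {2, 3, 9, 25, 26, 27, 29, 30} → SUM(m.pages)=5155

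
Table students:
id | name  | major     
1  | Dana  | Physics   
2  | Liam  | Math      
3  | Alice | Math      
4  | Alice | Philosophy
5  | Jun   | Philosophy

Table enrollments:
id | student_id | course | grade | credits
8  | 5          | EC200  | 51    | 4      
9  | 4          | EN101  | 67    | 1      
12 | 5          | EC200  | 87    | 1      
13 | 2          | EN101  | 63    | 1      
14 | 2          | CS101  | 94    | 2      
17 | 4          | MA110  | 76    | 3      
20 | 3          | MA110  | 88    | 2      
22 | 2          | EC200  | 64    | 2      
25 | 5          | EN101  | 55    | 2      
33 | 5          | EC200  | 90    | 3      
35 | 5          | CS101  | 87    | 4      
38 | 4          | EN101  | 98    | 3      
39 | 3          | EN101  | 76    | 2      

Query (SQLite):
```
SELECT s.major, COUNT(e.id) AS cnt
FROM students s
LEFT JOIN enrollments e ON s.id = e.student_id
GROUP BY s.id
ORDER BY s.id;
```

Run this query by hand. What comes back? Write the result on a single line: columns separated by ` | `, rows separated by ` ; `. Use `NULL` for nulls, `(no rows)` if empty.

LEFT JOIN keeps every students row; unmatched ones get NULL for enrollments columns.
Group by students.id and compute COUNT(e.id). COUNT(col) of an all-NULL group is 0.
  1: ids {—} → COUNT(e.id)=0
  2: ids {13, 14, 22} → COUNT(e.id)=3
  3: ids {20, 39} → COUNT(e.id)=2
  4: ids {9, 17, 38} → COUNT(e.id)=3
  5: ids {8, 12, 25, 33, 35} → COUNT(e.id)=5

Physics | 0 ; Math | 3 ; Math | 2 ; Philosophy | 3 ; Philosophy | 5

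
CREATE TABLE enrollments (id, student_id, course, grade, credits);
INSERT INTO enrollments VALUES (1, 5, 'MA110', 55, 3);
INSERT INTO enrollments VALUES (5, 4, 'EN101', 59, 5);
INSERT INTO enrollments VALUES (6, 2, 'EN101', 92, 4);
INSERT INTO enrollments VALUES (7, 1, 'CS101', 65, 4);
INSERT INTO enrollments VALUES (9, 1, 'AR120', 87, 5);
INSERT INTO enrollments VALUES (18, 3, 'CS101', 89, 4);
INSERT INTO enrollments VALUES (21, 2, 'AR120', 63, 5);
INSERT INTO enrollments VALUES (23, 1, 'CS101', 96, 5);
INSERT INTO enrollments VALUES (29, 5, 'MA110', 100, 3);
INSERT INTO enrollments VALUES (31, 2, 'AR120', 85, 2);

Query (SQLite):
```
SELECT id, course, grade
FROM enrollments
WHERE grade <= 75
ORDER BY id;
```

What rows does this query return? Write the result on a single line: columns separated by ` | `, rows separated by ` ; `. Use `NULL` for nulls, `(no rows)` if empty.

grade <= 75: ids {1, 5, 7, 21}

1 | MA110 | 55 ; 5 | EN101 | 59 ; 7 | CS101 | 65 ; 21 | AR120 | 63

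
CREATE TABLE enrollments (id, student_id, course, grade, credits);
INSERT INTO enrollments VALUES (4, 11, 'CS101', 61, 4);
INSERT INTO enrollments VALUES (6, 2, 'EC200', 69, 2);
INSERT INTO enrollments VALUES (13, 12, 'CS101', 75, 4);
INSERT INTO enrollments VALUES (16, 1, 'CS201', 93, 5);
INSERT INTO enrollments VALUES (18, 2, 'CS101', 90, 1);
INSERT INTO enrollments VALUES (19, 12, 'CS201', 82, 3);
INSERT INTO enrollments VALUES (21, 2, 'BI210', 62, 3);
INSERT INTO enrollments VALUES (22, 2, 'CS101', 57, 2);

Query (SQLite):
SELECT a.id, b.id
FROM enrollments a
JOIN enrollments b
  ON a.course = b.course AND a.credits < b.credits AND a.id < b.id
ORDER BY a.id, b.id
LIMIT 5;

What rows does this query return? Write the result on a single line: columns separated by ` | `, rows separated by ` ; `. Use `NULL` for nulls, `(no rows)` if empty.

Pairs (a,b) with same course, a.credits < b.credits, a.id < b.id.
course groups: BI210:{21} CS101:{4,13,18,22} CS201:{16,19} EC200:{6}
Ordered by (a.id, b.id); first 5.

18 | 22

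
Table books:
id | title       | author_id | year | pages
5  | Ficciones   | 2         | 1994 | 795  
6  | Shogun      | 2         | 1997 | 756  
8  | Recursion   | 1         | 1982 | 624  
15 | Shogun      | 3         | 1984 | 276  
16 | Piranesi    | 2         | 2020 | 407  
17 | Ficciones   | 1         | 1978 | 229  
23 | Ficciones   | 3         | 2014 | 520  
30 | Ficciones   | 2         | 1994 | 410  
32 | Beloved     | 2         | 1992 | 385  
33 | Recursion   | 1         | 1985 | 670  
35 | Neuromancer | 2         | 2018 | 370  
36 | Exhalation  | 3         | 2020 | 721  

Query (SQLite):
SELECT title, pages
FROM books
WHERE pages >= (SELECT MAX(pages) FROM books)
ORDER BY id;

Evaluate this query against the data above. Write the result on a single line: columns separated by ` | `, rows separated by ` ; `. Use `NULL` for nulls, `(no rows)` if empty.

Ficciones | 795

Scalar subquery: MAX(pages) over all books rows = 795.
Keep rows where pages >= that value.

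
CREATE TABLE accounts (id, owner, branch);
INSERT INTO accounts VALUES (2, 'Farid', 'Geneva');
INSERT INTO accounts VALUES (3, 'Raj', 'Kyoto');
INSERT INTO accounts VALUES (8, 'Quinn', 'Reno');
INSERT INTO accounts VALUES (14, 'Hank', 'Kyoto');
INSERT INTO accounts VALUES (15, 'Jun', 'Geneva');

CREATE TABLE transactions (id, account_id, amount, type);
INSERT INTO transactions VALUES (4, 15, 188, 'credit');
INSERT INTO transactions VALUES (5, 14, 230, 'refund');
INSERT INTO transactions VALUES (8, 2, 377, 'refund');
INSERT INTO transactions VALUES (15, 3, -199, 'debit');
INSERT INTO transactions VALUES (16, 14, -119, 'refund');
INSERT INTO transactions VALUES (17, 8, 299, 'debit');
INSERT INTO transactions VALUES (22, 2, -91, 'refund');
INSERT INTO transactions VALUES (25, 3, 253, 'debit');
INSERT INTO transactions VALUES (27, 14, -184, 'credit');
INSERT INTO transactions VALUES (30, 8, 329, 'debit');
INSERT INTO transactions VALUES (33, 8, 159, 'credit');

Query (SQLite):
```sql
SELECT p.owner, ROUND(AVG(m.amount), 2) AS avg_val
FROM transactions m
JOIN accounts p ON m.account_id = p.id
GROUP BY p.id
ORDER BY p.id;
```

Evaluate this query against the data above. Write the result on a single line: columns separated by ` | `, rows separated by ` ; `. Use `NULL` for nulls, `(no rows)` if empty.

Farid | 143 ; Raj | 27 ; Quinn | 262.33 ; Hank | -24.33 ; Jun | 188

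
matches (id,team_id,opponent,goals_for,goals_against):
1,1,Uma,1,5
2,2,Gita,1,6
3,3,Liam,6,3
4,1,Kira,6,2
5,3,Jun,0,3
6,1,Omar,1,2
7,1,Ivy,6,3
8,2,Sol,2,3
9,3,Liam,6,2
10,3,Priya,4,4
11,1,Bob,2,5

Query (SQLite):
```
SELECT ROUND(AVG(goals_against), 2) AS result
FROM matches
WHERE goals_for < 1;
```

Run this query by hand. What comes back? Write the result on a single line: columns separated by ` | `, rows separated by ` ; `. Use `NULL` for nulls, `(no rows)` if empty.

3

Rows where goals_for < 1 → goals_against values: [3].
AVG = 3 / 1 (rounded to 2 dp).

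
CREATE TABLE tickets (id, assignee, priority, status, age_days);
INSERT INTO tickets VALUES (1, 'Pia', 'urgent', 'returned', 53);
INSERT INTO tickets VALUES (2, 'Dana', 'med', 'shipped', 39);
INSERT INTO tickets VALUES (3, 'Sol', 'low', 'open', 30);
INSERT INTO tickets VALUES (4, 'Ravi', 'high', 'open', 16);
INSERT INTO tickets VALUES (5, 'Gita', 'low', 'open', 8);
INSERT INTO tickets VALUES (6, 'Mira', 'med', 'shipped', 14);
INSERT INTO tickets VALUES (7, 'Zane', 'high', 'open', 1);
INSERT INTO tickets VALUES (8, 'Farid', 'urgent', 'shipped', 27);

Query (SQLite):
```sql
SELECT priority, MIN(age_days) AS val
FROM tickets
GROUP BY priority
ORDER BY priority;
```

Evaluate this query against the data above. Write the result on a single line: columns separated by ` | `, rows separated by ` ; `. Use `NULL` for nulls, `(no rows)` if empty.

high | 1 ; low | 8 ; med | 14 ; urgent | 27

Partition tickets by priority; compute MIN(age_days) within each group.
  high: ids {4, 7} → MIN(age_days)=1
  low: ids {3, 5} → MIN(age_days)=8
  med: ids {2, 6} → MIN(age_days)=14
  urgent: ids {1, 8} → MIN(age_days)=27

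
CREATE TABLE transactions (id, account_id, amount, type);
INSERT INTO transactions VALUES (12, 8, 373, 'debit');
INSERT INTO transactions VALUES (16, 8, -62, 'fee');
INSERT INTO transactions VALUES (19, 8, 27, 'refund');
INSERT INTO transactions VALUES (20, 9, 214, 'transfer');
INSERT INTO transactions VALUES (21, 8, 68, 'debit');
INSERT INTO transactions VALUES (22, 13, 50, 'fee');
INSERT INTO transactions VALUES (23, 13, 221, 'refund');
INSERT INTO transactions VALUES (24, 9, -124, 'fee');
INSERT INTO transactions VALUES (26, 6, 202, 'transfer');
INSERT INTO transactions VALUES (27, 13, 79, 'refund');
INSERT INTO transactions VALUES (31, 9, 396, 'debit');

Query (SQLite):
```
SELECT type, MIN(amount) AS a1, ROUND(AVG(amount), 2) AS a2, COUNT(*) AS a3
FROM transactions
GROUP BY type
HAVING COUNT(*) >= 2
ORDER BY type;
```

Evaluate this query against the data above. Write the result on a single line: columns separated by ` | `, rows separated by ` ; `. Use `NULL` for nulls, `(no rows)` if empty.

debit | 68 | 279 | 3 ; fee | -124 | -45.33 | 3 ; refund | 27 | 109 | 3 ; transfer | 202 | 208 | 2

Group transactions by type.
Per group compute: MIN(amount), ROUND(AVG(amount), 2), COUNT(*).
HAVING: drop groups with fewer than 2 rows.
  debit: ids {12, 21, 31} → MIN(amount)=68, ROUND(AVG(amount), 2)=279, COUNT(*)=3
  fee: ids {16, 22, 24} → MIN(amount)=-124, ROUND(AVG(amount), 2)=-45.33, COUNT(*)=3
  refund: ids {19, 23, 27} → MIN(amount)=27, ROUND(AVG(amount), 2)=109, COUNT(*)=3
  transfer: ids {20, 26} → MIN(amount)=202, ROUND(AVG(amount), 2)=208, COUNT(*)=2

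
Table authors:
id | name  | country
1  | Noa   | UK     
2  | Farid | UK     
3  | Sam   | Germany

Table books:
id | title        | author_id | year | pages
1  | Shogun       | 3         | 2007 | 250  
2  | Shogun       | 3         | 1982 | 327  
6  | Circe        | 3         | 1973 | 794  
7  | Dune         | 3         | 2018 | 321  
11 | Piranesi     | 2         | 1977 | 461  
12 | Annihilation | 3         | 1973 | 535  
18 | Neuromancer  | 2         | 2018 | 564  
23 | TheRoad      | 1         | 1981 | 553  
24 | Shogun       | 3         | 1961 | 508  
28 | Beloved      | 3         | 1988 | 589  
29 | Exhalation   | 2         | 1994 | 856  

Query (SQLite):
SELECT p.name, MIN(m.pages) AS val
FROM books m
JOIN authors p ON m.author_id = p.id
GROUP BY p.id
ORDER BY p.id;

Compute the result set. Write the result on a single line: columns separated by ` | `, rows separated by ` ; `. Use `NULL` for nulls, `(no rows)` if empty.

Join each books row to its authors via author_id.
Group joined rows by authors.id; compute MIN(m.pages) per group.
  1: ids {23} → MIN(m.pages)=553
  2: ids {11, 18, 29} → MIN(m.pages)=461
  3: ids {1, 2, 6, 7, 12, 24, 28} → MIN(m.pages)=250

Noa | 553 ; Farid | 461 ; Sam | 250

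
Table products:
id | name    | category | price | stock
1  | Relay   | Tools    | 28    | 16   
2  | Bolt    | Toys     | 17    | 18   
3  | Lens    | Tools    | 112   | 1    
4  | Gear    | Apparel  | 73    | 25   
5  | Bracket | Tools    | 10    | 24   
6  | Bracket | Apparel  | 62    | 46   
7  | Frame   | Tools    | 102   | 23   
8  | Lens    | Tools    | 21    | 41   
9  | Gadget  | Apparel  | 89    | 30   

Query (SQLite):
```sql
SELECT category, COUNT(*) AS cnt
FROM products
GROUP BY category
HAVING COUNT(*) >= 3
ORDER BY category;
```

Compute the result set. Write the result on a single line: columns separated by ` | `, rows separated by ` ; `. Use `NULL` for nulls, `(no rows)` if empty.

Apparel | 3 ; Tools | 5

Partition products by category; compute COUNT(*) within each group.
HAVING: keep groups with count ≥ 3.
  Apparel: ids {4, 6, 9} → COUNT(*)=3
  Tools: ids {1, 3, 5, 7, 8} → COUNT(*)=5
  Toys: ids {2} → COUNT(*)=1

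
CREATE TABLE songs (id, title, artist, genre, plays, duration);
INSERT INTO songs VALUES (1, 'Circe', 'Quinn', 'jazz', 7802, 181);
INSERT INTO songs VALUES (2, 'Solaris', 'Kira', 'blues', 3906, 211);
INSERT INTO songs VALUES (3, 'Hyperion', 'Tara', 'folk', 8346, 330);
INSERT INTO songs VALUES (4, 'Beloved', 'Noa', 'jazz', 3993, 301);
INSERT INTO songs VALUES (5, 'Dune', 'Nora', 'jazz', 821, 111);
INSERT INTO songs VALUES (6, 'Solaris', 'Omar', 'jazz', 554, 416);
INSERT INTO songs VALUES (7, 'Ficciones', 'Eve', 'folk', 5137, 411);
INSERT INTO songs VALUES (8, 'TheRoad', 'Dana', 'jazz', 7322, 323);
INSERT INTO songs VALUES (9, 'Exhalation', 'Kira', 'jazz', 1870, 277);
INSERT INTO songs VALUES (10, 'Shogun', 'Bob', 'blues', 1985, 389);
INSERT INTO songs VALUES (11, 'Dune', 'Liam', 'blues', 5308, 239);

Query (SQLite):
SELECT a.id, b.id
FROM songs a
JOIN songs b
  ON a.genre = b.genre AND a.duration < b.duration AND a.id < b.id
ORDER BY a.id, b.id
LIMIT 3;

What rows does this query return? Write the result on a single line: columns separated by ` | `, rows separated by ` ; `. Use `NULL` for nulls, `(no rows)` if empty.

1 | 4 ; 1 | 6 ; 1 | 8

Pairs (a,b) with same genre, a.duration < b.duration, a.id < b.id.
genre groups: blues:{2,10,11} folk:{3,7} jazz:{1,4,5,6,8,9}
Ordered by (a.id, b.id); first 3.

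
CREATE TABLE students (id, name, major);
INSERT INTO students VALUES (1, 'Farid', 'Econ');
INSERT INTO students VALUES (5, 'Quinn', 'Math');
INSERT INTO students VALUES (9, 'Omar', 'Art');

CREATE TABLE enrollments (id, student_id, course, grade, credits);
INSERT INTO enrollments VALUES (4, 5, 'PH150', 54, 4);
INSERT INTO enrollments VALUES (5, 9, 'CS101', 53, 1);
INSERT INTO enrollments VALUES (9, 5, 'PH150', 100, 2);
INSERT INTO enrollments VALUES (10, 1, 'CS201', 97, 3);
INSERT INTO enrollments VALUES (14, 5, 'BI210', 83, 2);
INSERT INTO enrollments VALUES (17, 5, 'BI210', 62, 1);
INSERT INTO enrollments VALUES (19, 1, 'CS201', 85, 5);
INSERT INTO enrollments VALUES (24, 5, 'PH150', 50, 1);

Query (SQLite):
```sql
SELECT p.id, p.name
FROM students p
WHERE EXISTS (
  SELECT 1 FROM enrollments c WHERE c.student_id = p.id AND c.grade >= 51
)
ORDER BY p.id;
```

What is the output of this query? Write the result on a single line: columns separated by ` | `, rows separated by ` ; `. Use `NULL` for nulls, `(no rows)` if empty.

1 | Farid ; 5 | Quinn ; 9 | Omar

For each students row, check whether any enrollments with matching student_id has grade >= 51.
Keep rows where that is true.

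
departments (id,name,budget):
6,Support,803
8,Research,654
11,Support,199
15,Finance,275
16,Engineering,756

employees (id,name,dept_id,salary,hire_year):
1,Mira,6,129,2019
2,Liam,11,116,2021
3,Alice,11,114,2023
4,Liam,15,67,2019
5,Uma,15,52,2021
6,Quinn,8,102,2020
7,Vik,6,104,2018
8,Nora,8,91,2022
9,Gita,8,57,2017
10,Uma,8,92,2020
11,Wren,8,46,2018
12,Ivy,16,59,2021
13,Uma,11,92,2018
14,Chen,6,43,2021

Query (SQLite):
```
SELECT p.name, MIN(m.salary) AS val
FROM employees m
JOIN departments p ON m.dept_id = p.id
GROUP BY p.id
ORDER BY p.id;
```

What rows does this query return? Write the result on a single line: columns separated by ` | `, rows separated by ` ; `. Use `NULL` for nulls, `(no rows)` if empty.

Support | 43 ; Research | 46 ; Support | 92 ; Finance | 52 ; Engineering | 59

Join each employees row to its departments via dept_id.
Group joined rows by departments.id; compute MIN(m.salary) per group.
  6: ids {1, 7, 14} → MIN(m.salary)=43
  8: ids {6, 8, 9, 10, 11} → MIN(m.salary)=46
  11: ids {2, 3, 13} → MIN(m.salary)=92
  15: ids {4, 5} → MIN(m.salary)=52
  16: ids {12} → MIN(m.salary)=59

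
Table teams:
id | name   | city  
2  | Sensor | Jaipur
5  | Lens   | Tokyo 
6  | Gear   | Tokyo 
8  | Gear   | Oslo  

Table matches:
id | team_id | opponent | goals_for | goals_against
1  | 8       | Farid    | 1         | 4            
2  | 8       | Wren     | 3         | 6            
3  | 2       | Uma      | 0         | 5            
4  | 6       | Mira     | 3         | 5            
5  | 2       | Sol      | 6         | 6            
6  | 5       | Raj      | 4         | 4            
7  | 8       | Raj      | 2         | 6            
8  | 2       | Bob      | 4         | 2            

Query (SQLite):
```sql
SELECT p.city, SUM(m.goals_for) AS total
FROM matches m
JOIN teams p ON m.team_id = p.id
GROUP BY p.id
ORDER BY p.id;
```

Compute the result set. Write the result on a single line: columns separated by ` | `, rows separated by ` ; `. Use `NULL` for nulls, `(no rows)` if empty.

Jaipur | 10 ; Tokyo | 4 ; Tokyo | 3 ; Oslo | 6

Join each matches row to its teams via team_id.
Group joined rows by teams.id; compute SUM(m.goals_for) per group.
  2: ids {3, 5, 8} → SUM(m.goals_for)=10
  5: ids {6} → SUM(m.goals_for)=4
  6: ids {4} → SUM(m.goals_for)=3
  8: ids {1, 2, 7} → SUM(m.goals_for)=6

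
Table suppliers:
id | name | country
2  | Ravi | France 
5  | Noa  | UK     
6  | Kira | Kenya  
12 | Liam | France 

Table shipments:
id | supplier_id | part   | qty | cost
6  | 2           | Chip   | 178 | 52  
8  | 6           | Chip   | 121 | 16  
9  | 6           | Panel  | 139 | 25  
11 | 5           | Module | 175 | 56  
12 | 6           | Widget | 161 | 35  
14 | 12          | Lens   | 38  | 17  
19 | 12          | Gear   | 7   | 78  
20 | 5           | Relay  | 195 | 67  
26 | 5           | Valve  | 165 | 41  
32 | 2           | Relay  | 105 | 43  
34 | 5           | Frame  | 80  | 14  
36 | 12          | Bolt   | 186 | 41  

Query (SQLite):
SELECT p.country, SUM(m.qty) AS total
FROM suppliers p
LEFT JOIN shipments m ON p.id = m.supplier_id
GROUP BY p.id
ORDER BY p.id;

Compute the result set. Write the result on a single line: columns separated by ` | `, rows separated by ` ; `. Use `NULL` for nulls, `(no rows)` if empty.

France | 283 ; UK | 615 ; Kenya | 421 ; France | 231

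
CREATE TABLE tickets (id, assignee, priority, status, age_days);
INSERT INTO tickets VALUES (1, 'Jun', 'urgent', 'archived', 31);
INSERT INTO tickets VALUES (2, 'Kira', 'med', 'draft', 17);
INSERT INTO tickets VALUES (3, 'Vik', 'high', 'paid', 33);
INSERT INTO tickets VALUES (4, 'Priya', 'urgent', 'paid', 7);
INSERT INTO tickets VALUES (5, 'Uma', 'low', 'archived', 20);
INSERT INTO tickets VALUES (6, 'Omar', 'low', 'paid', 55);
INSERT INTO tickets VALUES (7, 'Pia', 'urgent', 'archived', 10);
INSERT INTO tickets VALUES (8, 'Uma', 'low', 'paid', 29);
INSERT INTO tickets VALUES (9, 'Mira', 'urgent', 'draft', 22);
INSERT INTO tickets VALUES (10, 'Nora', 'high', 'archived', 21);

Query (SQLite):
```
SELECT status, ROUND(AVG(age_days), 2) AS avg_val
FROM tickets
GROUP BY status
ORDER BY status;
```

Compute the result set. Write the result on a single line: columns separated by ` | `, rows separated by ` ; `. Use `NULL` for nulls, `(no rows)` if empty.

Partition tickets by status; compute ROUND(AVG(age_days), 2) within each group.
  archived: ids {1, 5, 7, 10} → ROUND(AVG(age_days), 2)=20.5
  draft: ids {2, 9} → ROUND(AVG(age_days), 2)=19.5
  paid: ids {3, 4, 6, 8} → ROUND(AVG(age_days), 2)=31

archived | 20.5 ; draft | 19.5 ; paid | 31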